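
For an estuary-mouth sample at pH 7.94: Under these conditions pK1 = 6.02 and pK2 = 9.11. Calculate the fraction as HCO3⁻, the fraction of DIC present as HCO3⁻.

α₁ = 1 / (1 + [H⁺]/K1 + K2/[H⁺]) = 1 / (1 + 10^-1.92 + 10^-1.17)
   = 1 / (1 + 0.012023 + 0.067608) = 1/1.0796 = 0.9262

α₁ = 0.926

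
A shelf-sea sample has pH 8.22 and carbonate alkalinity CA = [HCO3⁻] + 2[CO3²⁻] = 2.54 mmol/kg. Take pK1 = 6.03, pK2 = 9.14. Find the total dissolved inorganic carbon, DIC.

CA = [HCO3⁻] + 2[CO3²⁻] = (α₁ + 2α₂)·DIC
At pH 8.22: [H⁺]/K1 = 10^-2.19 = 0.0064565, K2/[H⁺] = 10^-0.92 = 0.12023
α₁ = 1/(1 + 0.0064565 + 0.12023) = 1/1.1267 = 0.8876; α₂ = α₁·K2/[H⁺] = 0.1067
α₁ + 2α₂ = 1.1010
DIC = CA / (α₁ + 2α₂) = 2.54 / 1.1010 = 2.31 mmol/kg

DIC = 2.31 mmol/kg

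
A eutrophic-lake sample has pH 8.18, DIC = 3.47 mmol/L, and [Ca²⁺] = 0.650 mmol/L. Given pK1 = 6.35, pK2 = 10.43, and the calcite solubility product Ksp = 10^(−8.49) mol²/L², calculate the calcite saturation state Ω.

Ω = 3.84

α₂ = 1 / (1 + [H⁺]/K2 + [H⁺]²/(K1K2)) = 1 / (1 + 10^+2.25 + 10^+0.42)
   = 1 / (1 + 177.83 + 2.6303) = 1/181.46 = 0.005511
[CO3²⁻] = α₂ × DIC = 0.005511 × 3.47 = 0.01912 mmol/L = 19.12 μmol/L
Ksp = 10^(−8.49) = 3.236×10^-9
Ω = [Ca²⁺][CO3²⁻]/Ksp = (0.650×10^-3)(1.912×10^-5) / 3.236×10^-9 = 3.84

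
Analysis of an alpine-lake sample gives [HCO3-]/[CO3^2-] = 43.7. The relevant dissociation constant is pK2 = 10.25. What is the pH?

From K2 = [H⁺][CO3^2-]/[HCO3-]:  pH = pK2 − log₁₀([HCO3-]/[CO3^2-])
log₁₀(43.7) = +1.640
pH = 10.25 − (+1.640) = 8.61

pH = 8.61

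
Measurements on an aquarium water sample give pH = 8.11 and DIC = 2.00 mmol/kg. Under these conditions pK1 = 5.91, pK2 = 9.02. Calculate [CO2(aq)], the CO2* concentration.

[CO2*] = 11.2 μmol/kg

α₀ = 1 / (1 + K1/[H⁺] + K1K2/[H⁺]²) = 1 / (1 + 10^+2.20 + 10^+1.29)
   = 1 / (1 + 158.49 + 19.498) = 1/178.99 = 0.005587
[CO2*] = α₀ × DIC = 0.005587 × 2.00 = 0.0112 mmol/kg = 11.2 μmol/kg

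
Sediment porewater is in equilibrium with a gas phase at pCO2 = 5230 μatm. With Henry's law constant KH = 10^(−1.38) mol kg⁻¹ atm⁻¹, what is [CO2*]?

KH = 10^(−1.38) = 4.169×10^-2 mol kg⁻¹ atm⁻¹
[CO2*] = KH · pCO2 = 4.169×10^-2 × 5230×10^-6 atm = 2.18×10^-4 mol/kg

[CO2*] = 218 μmol/kg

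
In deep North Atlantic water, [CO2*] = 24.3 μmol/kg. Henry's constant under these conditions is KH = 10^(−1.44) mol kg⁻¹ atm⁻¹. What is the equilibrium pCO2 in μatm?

pCO2 = 669 μatm

KH = 10^(−1.44) = 3.631×10^-2 mol kg⁻¹ atm⁻¹
pCO2 = [CO2*]/KH = 24.3×10^-6 / 3.631×10^-2 = 6.69×10^-4 atm = 669 μatm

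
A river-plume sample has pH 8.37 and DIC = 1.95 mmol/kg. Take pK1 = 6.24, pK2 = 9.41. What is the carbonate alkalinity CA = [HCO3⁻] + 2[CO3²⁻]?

CA = 2.10 mmol/kg

CA = [HCO3⁻] + 2[CO3²⁻] = (α₁ + 2α₂)·DIC
At pH 8.37: [H⁺]/K1 = 10^-2.13 = 0.0074131, K2/[H⁺] = 10^-1.04 = 0.091201
α₁ = 1/(1 + 0.0074131 + 0.091201) = 1/1.0986 = 0.9102; α₂ = α₁·K2/[H⁺] = 0.08301
α₁ + 2α₂ = 1.0763
CA = 1.0763 × 1.95 = 2.10 mmol/kg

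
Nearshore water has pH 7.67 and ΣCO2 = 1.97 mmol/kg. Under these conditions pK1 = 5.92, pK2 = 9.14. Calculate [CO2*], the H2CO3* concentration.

[CO2*] = 0.0333 mmol/kg

α₀ = 1 / (1 + K1/[H⁺] + K1K2/[H⁺]²) = 1 / (1 + 10^+1.75 + 10^+0.28)
   = 1 / (1 + 56.234 + 1.9055) = 1/59.140 = 0.01691
[CO2*] = α₀ × DIC = 0.01691 × 1.97 = 0.0333 mmol/kg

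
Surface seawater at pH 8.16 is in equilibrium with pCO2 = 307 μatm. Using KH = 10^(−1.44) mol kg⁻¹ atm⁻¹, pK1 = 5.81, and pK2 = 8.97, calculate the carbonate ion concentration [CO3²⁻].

[CO2*] = KH · pCO2 = 10^(−1.44) × 307×10^-6 = 1.115×10^-5 mol/kg
α₀ = 1/(1 + K1/[H⁺] + K1K2/[H⁺]²) = 1/(1 + 10^+2.35 + 10^+1.54) = 0.003853
DIC = [CO2*]/α₀ = 1.115×10^-5 / 0.003853 = 2.893 mmol/kg
[CO3²⁻] = α₂·DIC; α₂ = 0.1336, so [CO3²⁻] = 0.1336 × 2.893 = 0.386 mmol/kg

[CO3²⁻] = 0.386 mmol/kg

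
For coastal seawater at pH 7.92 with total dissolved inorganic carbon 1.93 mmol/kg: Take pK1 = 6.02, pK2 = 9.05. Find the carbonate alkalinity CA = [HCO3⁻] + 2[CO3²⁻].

CA = [HCO3⁻] + 2[CO3²⁻] = (α₁ + 2α₂)·DIC
At pH 7.92: [H⁺]/K1 = 10^-1.90 = 0.012589, K2/[H⁺] = 10^-1.13 = 0.074131
α₁ = 1/(1 + 0.012589 + 0.074131) = 1/1.0867 = 0.9202; α₂ = α₁·K2/[H⁺] = 0.06822
α₁ + 2α₂ = 1.0566
CA = 1.0566 × 1.93 = 2.04 mmol/kg

CA = 2.04 mmol/kg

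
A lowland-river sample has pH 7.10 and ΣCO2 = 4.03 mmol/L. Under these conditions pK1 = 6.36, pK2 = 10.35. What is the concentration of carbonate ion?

α₂ = 1 / (1 + [H⁺]/K2 + [H⁺]²/(K1K2)) = 1 / (1 + 10^+3.25 + 10^+2.51)
   = 1 / (1 + 1778.3 + 323.59) = 1/2102.9 = 0.0004755
[CO3²⁻] = α₂ × DIC = 0.0004755 × 4.03 = 0.00192 mmol/L = 1.92 μmol/L

[CO3²⁻] = 1.92 μmol/L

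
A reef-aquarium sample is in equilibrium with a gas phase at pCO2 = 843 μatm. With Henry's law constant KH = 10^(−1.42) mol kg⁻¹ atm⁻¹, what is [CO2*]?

[CO2*] = 32.0 μmol/kg

KH = 10^(−1.42) = 3.802×10^-2 mol kg⁻¹ atm⁻¹
[CO2*] = KH · pCO2 = 3.802×10^-2 × 843×10^-6 atm = 3.20×10^-5 mol/kg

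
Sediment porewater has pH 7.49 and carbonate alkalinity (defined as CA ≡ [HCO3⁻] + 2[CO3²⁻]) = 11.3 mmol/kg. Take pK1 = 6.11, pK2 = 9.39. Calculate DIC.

DIC = 11.6 mmol/kg

CA = [HCO3⁻] + 2[CO3²⁻] = (α₁ + 2α₂)·DIC
At pH 7.49: [H⁺]/K1 = 10^-1.38 = 0.041687, K2/[H⁺] = 10^-1.90 = 0.012589
α₁ = 1/(1 + 0.041687 + 0.012589) = 1/1.0543 = 0.9485; α₂ = α₁·K2/[H⁺] = 0.01194
α₁ + 2α₂ = 0.9724
DIC = CA / (α₁ + 2α₂) = 11.3 / 0.9724 = 11.6 mmol/kg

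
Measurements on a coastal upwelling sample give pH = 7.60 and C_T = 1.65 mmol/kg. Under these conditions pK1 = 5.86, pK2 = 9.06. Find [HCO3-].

α₁ = 1 / (1 + [H⁺]/K1 + K2/[H⁺]) = 1 / (1 + 10^-1.74 + 10^-1.46)
   = 1 / (1 + 0.018197 + 0.034674) = 1/1.0529 = 0.9498
[HCO3⁻] = α₁ × DIC = 0.9498 × 1.65 = 1.57 mmol/kg

[HCO3⁻] = 1.57 mmol/kg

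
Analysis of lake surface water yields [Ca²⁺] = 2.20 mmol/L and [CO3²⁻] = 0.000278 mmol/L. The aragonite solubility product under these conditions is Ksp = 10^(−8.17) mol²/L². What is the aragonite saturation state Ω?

Ω = 0.0905

Ksp = 10^(−8.17) = 6.761×10^-9
Ω = [Ca²⁺][CO3²⁻]/Ksp = (2.20×10^-3)(0.000278×10^-3) / 6.761×10^-9 = 0.0905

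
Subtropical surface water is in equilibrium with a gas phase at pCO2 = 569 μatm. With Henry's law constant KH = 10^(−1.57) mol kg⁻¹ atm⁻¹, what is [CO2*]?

KH = 10^(−1.57) = 2.692×10^-2 mol kg⁻¹ atm⁻¹
[CO2*] = KH · pCO2 = 2.692×10^-2 × 569×10^-6 atm = 1.53×10^-5 mol/kg

[CO2*] = 15.3 μmol/kg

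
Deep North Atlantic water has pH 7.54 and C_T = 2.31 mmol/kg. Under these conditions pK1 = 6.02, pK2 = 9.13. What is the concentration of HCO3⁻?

[HCO3⁻] = 2.19 mmol/kg

α₁ = 1 / (1 + [H⁺]/K1 + K2/[H⁺]) = 1 / (1 + 10^-1.52 + 10^-1.59)
   = 1 / (1 + 0.030200 + 0.025704) = 1/1.0559 = 0.9471
[HCO3⁻] = α₁ × DIC = 0.9471 × 2.31 = 2.19 mmol/kg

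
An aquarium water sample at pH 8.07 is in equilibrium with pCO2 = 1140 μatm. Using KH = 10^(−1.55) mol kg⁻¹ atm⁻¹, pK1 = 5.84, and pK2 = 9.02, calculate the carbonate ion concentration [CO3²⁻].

[CO3²⁻] = 0.612 mmol/kg

[CO2*] = KH · pCO2 = 10^(−1.55) × 1140×10^-6 = 3.213×10^-5 mol/kg
α₀ = 1/(1 + K1/[H⁺] + K1K2/[H⁺]²) = 1/(1 + 10^+2.23 + 10^+1.28) = 0.005267
DIC = [CO2*]/α₀ = 3.213×10^-5 / 0.005267 = 6.101 mmol/kg
[CO3²⁻] = α₂·DIC; α₂ = 0.1004, so [CO3²⁻] = 0.1004 × 6.101 = 0.612 mmol/kg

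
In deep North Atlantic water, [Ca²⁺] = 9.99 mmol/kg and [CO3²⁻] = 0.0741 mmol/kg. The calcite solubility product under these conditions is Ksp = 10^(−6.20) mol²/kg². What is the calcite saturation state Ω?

Ksp = 10^(−6.20) = 6.310×10^-7
Ω = [Ca²⁺][CO3²⁻]/Ksp = (9.99×10^-3)(0.0741×10^-3) / 6.310×10^-7 = 1.17

Ω = 1.17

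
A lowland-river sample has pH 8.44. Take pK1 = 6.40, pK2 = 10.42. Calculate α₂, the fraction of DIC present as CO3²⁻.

α₂ = 1 / (1 + [H⁺]/K2 + [H⁺]²/(K1K2)) = 1 / (1 + 10^+1.98 + 10^-0.06)
   = 1 / (1 + 95.499 + 0.87096) = 1/97.370 = 0.01027

α₂ = 0.0103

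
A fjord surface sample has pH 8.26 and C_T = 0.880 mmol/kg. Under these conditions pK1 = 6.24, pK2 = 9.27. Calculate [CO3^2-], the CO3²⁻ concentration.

α₂ = 1 / (1 + [H⁺]/K2 + [H⁺]²/(K1K2)) = 1 / (1 + 10^+1.01 + 10^-1.01)
   = 1 / (1 + 10.233 + 0.097724) = 1/11.331 = 0.08826
[CO3²⁻] = α₂ × DIC = 0.08826 × 0.880 = 0.0777 mmol/kg

[CO3²⁻] = 0.0777 mmol/kg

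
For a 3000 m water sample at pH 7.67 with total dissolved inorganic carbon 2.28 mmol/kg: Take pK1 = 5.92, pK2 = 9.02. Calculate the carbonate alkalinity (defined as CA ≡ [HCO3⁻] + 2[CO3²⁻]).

CA = 2.34 mmol/kg

CA = [HCO3⁻] + 2[CO3²⁻] = (α₁ + 2α₂)·DIC
At pH 7.67: [H⁺]/K1 = 10^-1.75 = 0.017783, K2/[H⁺] = 10^-1.35 = 0.044668
α₁ = 1/(1 + 0.017783 + 0.044668) = 1/1.0625 = 0.9412; α₂ = α₁·K2/[H⁺] = 0.04204
α₁ + 2α₂ = 1.0253
CA = 1.0253 × 2.28 = 2.34 mmol/kg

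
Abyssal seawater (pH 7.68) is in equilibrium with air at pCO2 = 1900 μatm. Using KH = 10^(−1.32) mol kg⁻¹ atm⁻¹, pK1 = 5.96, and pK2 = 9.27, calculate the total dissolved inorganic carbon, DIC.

DIC = 4.99 mmol/kg

[CO2*] = KH · pCO2 = 10^(−1.32) × 1900×10^-6 = 9.094×10^-5 mol/kg
α₀ = 1/(1 + K1/[H⁺] + K1K2/[H⁺]²) = 1/(1 + 10^+1.72 + 10^+0.13) = 0.01824
DIC = [CO2*]/α₀ = 9.094×10^-5 / 0.01824 = 4.99 mmol/kg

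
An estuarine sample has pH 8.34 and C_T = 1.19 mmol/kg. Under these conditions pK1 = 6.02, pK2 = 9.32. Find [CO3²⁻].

α₂ = 1 / (1 + [H⁺]/K2 + [H⁺]²/(K1K2)) = 1 / (1 + 10^+0.98 + 10^-1.34)
   = 1 / (1 + 9.5499 + 0.045709) = 1/10.596 = 0.09438
[CO3²⁻] = α₂ × DIC = 0.09438 × 1.19 = 0.112 mmol/kg

[CO3²⁻] = 0.112 mmol/kg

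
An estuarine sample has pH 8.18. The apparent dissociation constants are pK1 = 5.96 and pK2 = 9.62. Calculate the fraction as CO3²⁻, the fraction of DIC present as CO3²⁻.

α₂ = 1 / (1 + [H⁺]/K2 + [H⁺]²/(K1K2)) = 1 / (1 + 10^+1.44 + 10^-0.78)
   = 1 / (1 + 27.542 + 0.16596) = 1/28.708 = 0.03483

α₂ = 0.0348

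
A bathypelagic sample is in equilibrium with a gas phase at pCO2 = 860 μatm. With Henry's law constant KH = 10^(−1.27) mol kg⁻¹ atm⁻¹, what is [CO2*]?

KH = 10^(−1.27) = 5.370×10^-2 mol kg⁻¹ atm⁻¹
[CO2*] = KH · pCO2 = 5.370×10^-2 × 860×10^-6 atm = 4.62×10^-5 mol/kg

[CO2*] = 46.2 μmol/kg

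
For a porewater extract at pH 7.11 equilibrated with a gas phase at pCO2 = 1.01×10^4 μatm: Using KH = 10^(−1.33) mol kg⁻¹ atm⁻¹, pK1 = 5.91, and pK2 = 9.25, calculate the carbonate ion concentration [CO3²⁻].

[CO3²⁻] = 0.0542 mmol/kg

[CO2*] = KH · pCO2 = 10^(−1.33) × 1.01×10^4×10^-6 = 4.724×10^-4 mol/kg
α₀ = 1/(1 + K1/[H⁺] + K1K2/[H⁺]²) = 1/(1 + 10^+1.20 + 10^-0.94) = 0.05895
DIC = [CO2*]/α₀ = 4.724×10^-4 / 0.05895 = 8.014 mmol/kg
[CO3²⁻] = α₂·DIC; α₂ = 0.006768, so [CO3²⁻] = 0.006768 × 8.014 = 0.0542 mmol/kg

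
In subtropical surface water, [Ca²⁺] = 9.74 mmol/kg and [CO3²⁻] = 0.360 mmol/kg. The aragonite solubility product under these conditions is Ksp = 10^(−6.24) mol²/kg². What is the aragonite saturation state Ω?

Ω = 6.09

Ksp = 10^(−6.24) = 5.754×10^-7
Ω = [Ca²⁺][CO3²⁻]/Ksp = (9.74×10^-3)(0.360×10^-3) / 5.754×10^-7 = 6.09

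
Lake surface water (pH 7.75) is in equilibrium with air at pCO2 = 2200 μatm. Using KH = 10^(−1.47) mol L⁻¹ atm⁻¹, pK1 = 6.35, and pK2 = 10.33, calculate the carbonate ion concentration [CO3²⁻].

[CO3²⁻] = 4.93 μmol/L

[CO2*] = KH · pCO2 = 10^(−1.47) × 2200×10^-6 = 7.455×10^-5 mol/L
α₀ = 1/(1 + K1/[H⁺] + K1K2/[H⁺]²) = 1/(1 + 10^+1.40 + 10^-1.18) = 0.03819
DIC = [CO2*]/α₀ = 7.455×10^-5 / 0.03819 = 1.952 mmol/L
[CO3²⁻] = α₂·DIC; α₂ = 0.002523, so [CO3²⁻] = 0.002523 × 1.952 = 0.00493 mmol/L = 4.93 μmol/L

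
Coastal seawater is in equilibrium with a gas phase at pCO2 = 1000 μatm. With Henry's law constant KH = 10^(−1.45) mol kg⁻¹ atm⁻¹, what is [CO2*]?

KH = 10^(−1.45) = 3.548×10^-2 mol kg⁻¹ atm⁻¹
[CO2*] = KH · pCO2 = 3.548×10^-2 × 1000×10^-6 atm = 3.55×10^-5 mol/kg

[CO2*] = 35.5 μmol/kg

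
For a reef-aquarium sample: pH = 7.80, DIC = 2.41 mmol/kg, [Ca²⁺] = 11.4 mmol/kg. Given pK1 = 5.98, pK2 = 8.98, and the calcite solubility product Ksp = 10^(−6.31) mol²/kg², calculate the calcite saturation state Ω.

α₂ = 1 / (1 + [H⁺]/K2 + [H⁺]²/(K1K2)) = 1 / (1 + 10^+1.18 + 10^-0.64)
   = 1 / (1 + 15.136 + 0.22909) = 1/16.365 = 0.06111
[CO3²⁻] = α₂ × DIC = 0.06111 × 2.41 = 0.1473 mmol/kg
Ksp = 10^(−6.31) = 4.898×10^-7
Ω = [Ca²⁺][CO3²⁻]/Ksp = (11.4×10^-3)(1.473×10^-4) / 4.898×10^-7 = 3.43

Ω = 3.43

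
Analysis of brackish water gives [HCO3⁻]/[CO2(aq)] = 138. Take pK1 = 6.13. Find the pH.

pH = 8.27

From K1 = [H⁺][HCO3⁻]/[CO2(aq)]:  pH = pK1 + log₁₀([HCO3⁻]/[CO2(aq)])
log₁₀(138) = +2.140
pH = 6.13 + (+2.140) = 8.27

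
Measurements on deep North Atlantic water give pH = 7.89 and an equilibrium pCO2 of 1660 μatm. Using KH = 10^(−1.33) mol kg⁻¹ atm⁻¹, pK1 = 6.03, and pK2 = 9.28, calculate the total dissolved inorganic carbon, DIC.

[CO2*] = KH · pCO2 = 10^(−1.33) × 1660×10^-6 = 7.764×10^-5 mol/kg
α₀ = 1/(1 + K1/[H⁺] + K1K2/[H⁺]²) = 1/(1 + 10^+1.86 + 10^+0.47) = 0.01309
DIC = [CO2*]/α₀ = 7.764×10^-5 / 0.01309 = 5.93 mmol/kg

DIC = 5.93 mmol/kg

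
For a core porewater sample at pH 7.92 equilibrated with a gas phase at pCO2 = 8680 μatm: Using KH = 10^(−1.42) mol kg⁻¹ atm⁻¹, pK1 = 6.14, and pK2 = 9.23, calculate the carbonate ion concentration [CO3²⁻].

[CO3²⁻] = 0.974 mmol/kg

[CO2*] = KH · pCO2 = 10^(−1.42) × 8680×10^-6 = 3.300×10^-4 mol/kg
α₀ = 1/(1 + K1/[H⁺] + K1K2/[H⁺]²) = 1/(1 + 10^+1.78 + 10^+0.47) = 0.01557
DIC = [CO2*]/α₀ = 3.300×10^-4 / 0.01557 = 21.19 mmol/kg
[CO3²⁻] = α₂·DIC; α₂ = 0.04596, so [CO3²⁻] = 0.04596 × 21.19 = 0.974 mmol/kg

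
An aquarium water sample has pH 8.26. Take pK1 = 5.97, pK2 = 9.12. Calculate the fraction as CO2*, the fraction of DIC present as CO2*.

α₀ = 1 / (1 + K1/[H⁺] + K1K2/[H⁺]²) = 1 / (1 + 10^+2.29 + 10^+1.43)
   = 1 / (1 + 194.98 + 26.915) = 1/222.90 = 0.004486

α₀ = 0.00449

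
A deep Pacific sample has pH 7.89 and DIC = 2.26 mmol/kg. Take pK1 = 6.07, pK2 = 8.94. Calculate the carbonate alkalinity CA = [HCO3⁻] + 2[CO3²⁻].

CA = [HCO3⁻] + 2[CO3²⁻] = (α₁ + 2α₂)·DIC
At pH 7.89: [H⁺]/K1 = 10^-1.82 = 0.015136, K2/[H⁺] = 10^-1.05 = 0.089125
α₁ = 1/(1 + 0.015136 + 0.089125) = 1/1.1043 = 0.9056; α₂ = α₁·K2/[H⁺] = 0.08071
α₁ + 2α₂ = 1.0670
CA = 1.0670 × 2.26 = 2.41 mmol/kg

CA = 2.41 mmol/kg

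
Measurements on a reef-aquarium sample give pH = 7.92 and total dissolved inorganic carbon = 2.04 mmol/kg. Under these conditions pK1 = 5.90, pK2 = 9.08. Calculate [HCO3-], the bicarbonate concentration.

α₁ = 1 / (1 + [H⁺]/K1 + K2/[H⁺]) = 1 / (1 + 10^-2.02 + 10^-1.16)
   = 1 / (1 + 0.0095499 + 0.069183) = 1/1.0787 = 0.9270
[HCO3⁻] = α₁ × DIC = 0.9270 × 2.04 = 1.89 mmol/kg

[HCO3⁻] = 1.89 mmol/kg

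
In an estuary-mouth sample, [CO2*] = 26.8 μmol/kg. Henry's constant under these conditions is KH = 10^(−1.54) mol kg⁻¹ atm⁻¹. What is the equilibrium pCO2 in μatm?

pCO2 = 929 μatm

KH = 10^(−1.54) = 2.884×10^-2 mol kg⁻¹ atm⁻¹
pCO2 = [CO2*]/KH = 26.8×10^-6 / 2.884×10^-2 = 9.29×10^-4 atm = 929 μatm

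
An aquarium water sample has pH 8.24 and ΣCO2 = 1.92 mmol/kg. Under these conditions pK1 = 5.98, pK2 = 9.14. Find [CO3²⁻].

α₂ = 1 / (1 + [H⁺]/K2 + [H⁺]²/(K1K2)) = 1 / (1 + 10^+0.90 + 10^-1.36)
   = 1 / (1 + 7.9433 + 0.043652) = 1/8.9869 = 0.1113
[CO3²⁻] = α₂ × DIC = 0.1113 × 1.92 = 0.214 mmol/kg

[CO3²⁻] = 0.214 mmol/kg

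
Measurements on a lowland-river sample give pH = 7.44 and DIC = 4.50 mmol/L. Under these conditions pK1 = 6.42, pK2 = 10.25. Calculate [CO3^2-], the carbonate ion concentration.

α₂ = 1 / (1 + [H⁺]/K2 + [H⁺]²/(K1K2)) = 1 / (1 + 10^+2.81 + 10^+1.79)
   = 1 / (1 + 645.65 + 61.660) = 1/708.31 = 0.001412
[CO3²⁻] = α₂ × DIC = 0.001412 × 4.50 = 0.00635 mmol/L = 6.35 μmol/L

[CO3²⁻] = 6.35 μmol/L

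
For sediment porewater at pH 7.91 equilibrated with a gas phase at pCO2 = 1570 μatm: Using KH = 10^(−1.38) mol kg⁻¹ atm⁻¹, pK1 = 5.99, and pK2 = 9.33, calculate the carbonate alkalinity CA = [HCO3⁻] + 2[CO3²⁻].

[CO2*] = KH · pCO2 = 10^(−1.38) × 1570×10^-6 = 6.545×10^-5 mol/kg
α₀ = 1/(1 + K1/[H⁺] + K1K2/[H⁺]²) = 1/(1 + 10^+1.92 + 10^+0.50) = 0.01145
DIC = [CO2*]/α₀ = 6.545×10^-5 / 0.01145 = 5.716 mmol/kg
CA = (α₁ + 2α₂)·DIC = (0.9523 + 2×0.03621) × 5.716 = 5.86 mmol/kg

CA = 5.86 mmol/kg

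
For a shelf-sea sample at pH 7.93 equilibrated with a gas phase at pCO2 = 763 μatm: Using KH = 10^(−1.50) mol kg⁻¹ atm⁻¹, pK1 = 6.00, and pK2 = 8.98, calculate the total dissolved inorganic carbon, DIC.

[CO2*] = KH · pCO2 = 10^(−1.50) × 763×10^-6 = 2.413×10^-5 mol/kg
α₀ = 1/(1 + K1/[H⁺] + K1K2/[H⁺]²) = 1/(1 + 10^+1.93 + 10^+0.88) = 0.01067
DIC = [CO2*]/α₀ = 2.413×10^-5 / 0.01067 = 2.26 mmol/kg

DIC = 2.26 mmol/kg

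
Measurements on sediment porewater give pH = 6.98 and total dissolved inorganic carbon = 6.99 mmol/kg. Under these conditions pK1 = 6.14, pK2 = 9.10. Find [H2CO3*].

[CO2*] = 0.877 mmol/kg

α₀ = 1 / (1 + K1/[H⁺] + K1K2/[H⁺]²) = 1 / (1 + 10^+0.84 + 10^-1.28)
   = 1 / (1 + 6.9183 + 0.052481) = 1/7.9708 = 0.1255
[CO2*] = α₀ × DIC = 0.1255 × 6.99 = 0.877 mmol/kg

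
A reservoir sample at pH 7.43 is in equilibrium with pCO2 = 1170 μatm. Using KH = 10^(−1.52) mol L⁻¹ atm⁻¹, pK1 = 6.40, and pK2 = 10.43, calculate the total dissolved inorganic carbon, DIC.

[CO2*] = KH · pCO2 = 10^(−1.52) × 1170×10^-6 = 3.533×10^-5 mol/L
α₀ = 1/(1 + K1/[H⁺] + K1K2/[H⁺]²) = 1/(1 + 10^+1.03 + 10^-1.97) = 0.08528
DIC = [CO2*]/α₀ = 3.533×10^-5 / 0.08528 = 0.414 mmol/L

DIC = 0.414 mmol/L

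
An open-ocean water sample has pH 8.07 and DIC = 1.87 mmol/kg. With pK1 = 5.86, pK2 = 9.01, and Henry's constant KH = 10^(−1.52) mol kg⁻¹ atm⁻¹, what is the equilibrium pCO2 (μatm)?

pCO2 = 341 μatm

α₀ = 1 / (1 + K1/[H⁺] + K1K2/[H⁺]²) = 1 / (1 + 10^+2.21 + 10^+1.27)
   = 1 / (1 + 162.18 + 18.621) = 1/181.80 = 0.005500
[CO2*] = α₀ × DIC = 0.005500 × 1.87 = 0.01029 mmol/kg = 10.29 μmol/kg
pCO2 = [CO2*]/KH = 1.029×10^-5 / 3.020×10^-2 = 341 μatm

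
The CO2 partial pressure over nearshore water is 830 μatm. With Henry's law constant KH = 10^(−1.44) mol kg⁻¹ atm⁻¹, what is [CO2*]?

KH = 10^(−1.44) = 3.631×10^-2 mol kg⁻¹ atm⁻¹
[CO2*] = KH · pCO2 = 3.631×10^-2 × 830×10^-6 atm = 3.01×10^-5 mol/kg

[CO2*] = 30.1 μmol/kg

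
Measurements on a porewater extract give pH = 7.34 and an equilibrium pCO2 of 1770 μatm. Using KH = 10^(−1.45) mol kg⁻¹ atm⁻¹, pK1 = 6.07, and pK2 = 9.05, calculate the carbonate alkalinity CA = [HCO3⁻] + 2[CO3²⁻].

[CO2*] = KH · pCO2 = 10^(−1.45) × 1770×10^-6 = 6.280×10^-5 mol/kg
α₀ = 1/(1 + K1/[H⁺] + K1K2/[H⁺]²) = 1/(1 + 10^+1.27 + 10^-0.44) = 0.05004
DIC = [CO2*]/α₀ = 6.280×10^-5 / 0.05004 = 1.255 mmol/kg
CA = (α₁ + 2α₂)·DIC = (0.9318 + 2×0.01817) × 1.255 = 1.22 mmol/kg

CA = 1.22 mmol/kg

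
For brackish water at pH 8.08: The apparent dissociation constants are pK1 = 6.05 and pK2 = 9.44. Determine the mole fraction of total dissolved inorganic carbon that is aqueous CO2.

α₀ = 1 / (1 + K1/[H⁺] + K1K2/[H⁺]²) = 1 / (1 + 10^+2.03 + 10^+0.67)
   = 1 / (1 + 107.15 + 4.6774) = 1/112.83 = 0.008863

α₀ = 0.00886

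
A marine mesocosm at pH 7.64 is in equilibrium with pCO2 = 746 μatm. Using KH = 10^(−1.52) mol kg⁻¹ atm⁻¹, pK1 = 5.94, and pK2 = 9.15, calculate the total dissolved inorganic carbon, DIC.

DIC = 1.19 mmol/kg

[CO2*] = KH · pCO2 = 10^(−1.52) × 746×10^-6 = 2.253×10^-5 mol/kg
α₀ = 1/(1 + K1/[H⁺] + K1K2/[H⁺]²) = 1/(1 + 10^+1.70 + 10^+0.19) = 0.01899
DIC = [CO2*]/α₀ = 2.253×10^-5 / 0.01899 = 1.19 mmol/kg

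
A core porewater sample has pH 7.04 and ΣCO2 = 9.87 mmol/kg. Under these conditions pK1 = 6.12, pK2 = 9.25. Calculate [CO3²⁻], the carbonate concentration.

[CO3²⁻] = 0.0540 mmol/kg

α₂ = 1 / (1 + [H⁺]/K2 + [H⁺]²/(K1K2)) = 1 / (1 + 10^+2.21 + 10^+1.29)
   = 1 / (1 + 162.18 + 19.498) = 1/182.68 = 0.005474
[CO3²⁻] = α₂ × DIC = 0.005474 × 9.87 = 0.0540 mmol/kg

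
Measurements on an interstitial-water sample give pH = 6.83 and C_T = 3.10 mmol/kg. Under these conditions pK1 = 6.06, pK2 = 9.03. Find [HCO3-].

α₁ = 1 / (1 + [H⁺]/K1 + K2/[H⁺]) = 1 / (1 + 10^-0.77 + 10^-2.20)
   = 1 / (1 + 0.16982 + 0.0063096) = 1/1.1761 = 0.8502
[HCO3⁻] = α₁ × DIC = 0.8502 × 3.10 = 2.64 mmol/kg

[HCO3⁻] = 2.64 mmol/kg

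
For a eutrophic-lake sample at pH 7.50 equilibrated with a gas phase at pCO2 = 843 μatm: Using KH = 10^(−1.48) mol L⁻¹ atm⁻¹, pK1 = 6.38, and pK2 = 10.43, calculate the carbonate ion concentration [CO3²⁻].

[CO2*] = KH · pCO2 = 10^(−1.48) × 843×10^-6 = 2.791×10^-5 mol/L
α₀ = 1/(1 + K1/[H⁺] + K1K2/[H⁺]²) = 1/(1 + 10^+1.12 + 10^-1.81) = 0.07043
DIC = [CO2*]/α₀ = 2.791×10^-5 / 0.07043 = 0.3963 mmol/L
[CO3²⁻] = α₂·DIC; α₂ = 0.001091, so [CO3²⁻] = 0.001091 × 0.3963 = 0.000432 mmol/L = 0.432 μmol/L

[CO3²⁻] = 0.432 μmol/L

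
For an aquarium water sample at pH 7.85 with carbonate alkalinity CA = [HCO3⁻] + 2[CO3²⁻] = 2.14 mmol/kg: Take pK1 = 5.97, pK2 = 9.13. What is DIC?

DIC = 2.06 mmol/kg

CA = [HCO3⁻] + 2[CO3²⁻] = (α₁ + 2α₂)·DIC
At pH 7.85: [H⁺]/K1 = 10^-1.88 = 0.013183, K2/[H⁺] = 10^-1.28 = 0.052481
α₁ = 1/(1 + 0.013183 + 0.052481) = 1/1.0657 = 0.9384; α₂ = α₁·K2/[H⁺] = 0.04925
α₁ + 2α₂ = 1.0369
DIC = CA / (α₁ + 2α₂) = 2.14 / 1.0369 = 2.06 mmol/kg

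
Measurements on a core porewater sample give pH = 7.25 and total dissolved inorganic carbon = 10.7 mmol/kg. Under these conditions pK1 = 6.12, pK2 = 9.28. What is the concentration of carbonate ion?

[CO3²⁻] = 0.0922 mmol/kg

α₂ = 1 / (1 + [H⁺]/K2 + [H⁺]²/(K1K2)) = 1 / (1 + 10^+2.03 + 10^+0.90)
   = 1 / (1 + 107.15 + 7.9433) = 1/116.10 = 0.008614
[CO3²⁻] = α₂ × DIC = 0.008614 × 10.7 = 0.0922 mmol/kg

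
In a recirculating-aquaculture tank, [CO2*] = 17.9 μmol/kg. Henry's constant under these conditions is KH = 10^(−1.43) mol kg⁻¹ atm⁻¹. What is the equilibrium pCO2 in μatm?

pCO2 = 482 μatm

KH = 10^(−1.43) = 3.715×10^-2 mol kg⁻¹ atm⁻¹
pCO2 = [CO2*]/KH = 17.9×10^-6 / 3.715×10^-2 = 4.82×10^-4 atm = 482 μatm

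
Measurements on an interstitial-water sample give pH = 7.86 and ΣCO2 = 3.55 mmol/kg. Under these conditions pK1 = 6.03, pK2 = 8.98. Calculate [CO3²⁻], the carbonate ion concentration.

α₂ = 1 / (1 + [H⁺]/K2 + [H⁺]²/(K1K2)) = 1 / (1 + 10^+1.12 + 10^-0.71)
   = 1 / (1 + 13.183 + 0.19498) = 1/14.378 = 0.06955
[CO3²⁻] = α₂ × DIC = 0.06955 × 3.55 = 0.247 mmol/kg

[CO3²⁻] = 0.247 mmol/kg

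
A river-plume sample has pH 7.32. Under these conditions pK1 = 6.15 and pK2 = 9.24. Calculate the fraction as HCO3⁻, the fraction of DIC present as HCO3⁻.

α₁ = 1 / (1 + [H⁺]/K1 + K2/[H⁺]) = 1 / (1 + 10^-1.17 + 10^-1.92)
   = 1 / (1 + 0.067608 + 0.012023) = 1/1.0796 = 0.9262

α₁ = 0.926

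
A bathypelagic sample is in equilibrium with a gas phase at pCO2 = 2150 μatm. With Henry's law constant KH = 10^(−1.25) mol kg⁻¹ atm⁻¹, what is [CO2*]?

[CO2*] = 121 μmol/kg

KH = 10^(−1.25) = 5.623×10^-2 mol kg⁻¹ atm⁻¹
[CO2*] = KH · pCO2 = 5.623×10^-2 × 2150×10^-6 atm = 1.21×10^-4 mol/kg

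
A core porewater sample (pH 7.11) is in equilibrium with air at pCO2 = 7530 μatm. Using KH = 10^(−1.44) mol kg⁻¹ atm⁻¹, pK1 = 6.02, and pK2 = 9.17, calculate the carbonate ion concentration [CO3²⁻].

[CO3²⁻] = 0.0293 mmol/kg

[CO2*] = KH · pCO2 = 10^(−1.44) × 7530×10^-6 = 2.734×10^-4 mol/kg
α₀ = 1/(1 + K1/[H⁺] + K1K2/[H⁺]²) = 1/(1 + 10^+1.09 + 10^-0.97) = 0.07457
DIC = [CO2*]/α₀ = 2.734×10^-4 / 0.07457 = 3.666 mmol/kg
[CO3²⁻] = α₂·DIC; α₂ = 0.007991, so [CO3²⁻] = 0.007991 × 3.666 = 0.0293 mmol/kg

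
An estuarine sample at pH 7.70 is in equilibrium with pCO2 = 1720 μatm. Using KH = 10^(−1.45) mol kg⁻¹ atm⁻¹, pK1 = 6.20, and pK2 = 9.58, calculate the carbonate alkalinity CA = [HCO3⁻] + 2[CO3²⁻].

[CO2*] = KH · pCO2 = 10^(−1.45) × 1720×10^-6 = 6.103×10^-5 mol/kg
α₀ = 1/(1 + K1/[H⁺] + K1K2/[H⁺]²) = 1/(1 + 10^+1.50 + 10^-0.38) = 0.03027
DIC = [CO2*]/α₀ = 6.103×10^-5 / 0.03027 = 2.016 mmol/kg
CA = (α₁ + 2α₂)·DIC = (0.9571 + 2×0.01262) × 2.016 = 1.98 mmol/kg

CA = 1.98 mmol/kg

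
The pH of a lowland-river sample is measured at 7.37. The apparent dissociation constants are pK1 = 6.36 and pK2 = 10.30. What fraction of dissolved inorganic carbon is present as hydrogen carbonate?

α₁ = 0.910

α₁ = 1 / (1 + [H⁺]/K1 + K2/[H⁺]) = 1 / (1 + 10^-1.01 + 10^-2.93)
   = 1 / (1 + 0.097724 + 0.0011749) = 1/1.0989 = 0.9100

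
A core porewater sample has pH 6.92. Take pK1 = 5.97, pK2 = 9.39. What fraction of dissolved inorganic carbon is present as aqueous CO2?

α₀ = 1 / (1 + K1/[H⁺] + K1K2/[H⁺]²) = 1 / (1 + 10^+0.95 + 10^-1.52)
   = 1 / (1 + 8.9125 + 0.030200) = 1/9.9427 = 0.1006

α₀ = 0.101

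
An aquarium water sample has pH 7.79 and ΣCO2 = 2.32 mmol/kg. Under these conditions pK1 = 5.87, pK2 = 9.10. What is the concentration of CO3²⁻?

[CO3²⁻] = 0.107 mmol/kg

α₂ = 1 / (1 + [H⁺]/K2 + [H⁺]²/(K1K2)) = 1 / (1 + 10^+1.31 + 10^-0.61)
   = 1 / (1 + 20.417 + 0.24547) = 1/21.663 = 0.04616
[CO3²⁻] = α₂ × DIC = 0.04616 × 2.32 = 0.107 mmol/kg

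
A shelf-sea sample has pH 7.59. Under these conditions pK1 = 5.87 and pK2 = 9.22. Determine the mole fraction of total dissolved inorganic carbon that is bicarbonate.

α₁ = 1 / (1 + [H⁺]/K1 + K2/[H⁺]) = 1 / (1 + 10^-1.72 + 10^-1.63)
   = 1 / (1 + 0.019055 + 0.023442) = 1/1.0425 = 0.9592

α₁ = 0.959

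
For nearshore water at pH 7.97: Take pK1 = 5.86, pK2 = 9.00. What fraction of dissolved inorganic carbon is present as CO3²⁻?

α₂ = 1 / (1 + [H⁺]/K2 + [H⁺]²/(K1K2)) = 1 / (1 + 10^+1.03 + 10^-1.08)
   = 1 / (1 + 10.715 + 0.083176) = 1/11.798 = 0.08476

α₂ = 0.0848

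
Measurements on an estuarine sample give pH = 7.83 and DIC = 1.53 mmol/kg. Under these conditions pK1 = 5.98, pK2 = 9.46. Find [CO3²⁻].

[CO3²⁻] = 0.0346 mmol/kg

α₂ = 1 / (1 + [H⁺]/K2 + [H⁺]²/(K1K2)) = 1 / (1 + 10^+1.63 + 10^-0.22)
   = 1 / (1 + 42.658 + 0.60256) = 1/44.261 = 0.02259
[CO3²⁻] = α₂ × DIC = 0.02259 × 1.53 = 0.0346 mmol/kg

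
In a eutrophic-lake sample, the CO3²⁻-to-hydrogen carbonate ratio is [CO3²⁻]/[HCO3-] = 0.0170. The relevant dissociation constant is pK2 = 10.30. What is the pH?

pH = 8.53

From K2 = [H⁺][CO3²⁻]/[HCO3-]:  pH = pK2 + log₁₀([CO3²⁻]/[HCO3-])
log₁₀(0.0170) = -1.770
pH = 10.30 + (-1.770) = 8.53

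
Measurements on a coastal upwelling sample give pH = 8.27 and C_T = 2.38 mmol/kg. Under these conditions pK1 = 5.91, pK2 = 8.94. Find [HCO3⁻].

α₁ = 1 / (1 + [H⁺]/K1 + K2/[H⁺]) = 1 / (1 + 10^-2.36 + 10^-0.67)
   = 1 / (1 + 0.0043652 + 0.21380) = 1/1.2182 = 0.8209
[HCO3⁻] = α₁ × DIC = 0.8209 × 2.38 = 1.95 mmol/kg

[HCO3⁻] = 1.95 mmol/kg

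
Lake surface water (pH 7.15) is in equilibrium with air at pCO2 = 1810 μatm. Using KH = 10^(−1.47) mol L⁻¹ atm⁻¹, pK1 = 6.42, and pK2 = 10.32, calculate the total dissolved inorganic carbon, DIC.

[CO2*] = KH · pCO2 = 10^(−1.47) × 1810×10^-6 = 6.133×10^-5 mol/L
α₀ = 1/(1 + K1/[H⁺] + K1K2/[H⁺]²) = 1/(1 + 10^+0.73 + 10^-2.44) = 0.1569
DIC = [CO2*]/α₀ = 6.133×10^-5 / 0.1569 = 0.391 mmol/L

DIC = 0.391 mmol/L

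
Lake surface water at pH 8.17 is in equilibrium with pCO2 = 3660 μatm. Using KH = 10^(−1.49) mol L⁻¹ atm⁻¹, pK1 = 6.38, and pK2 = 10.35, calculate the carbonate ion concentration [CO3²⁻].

[CO3²⁻] = 0.0482 mmol/L

[CO2*] = KH · pCO2 = 10^(−1.49) × 3660×10^-6 = 1.184×10^-4 mol/L
α₀ = 1/(1 + K1/[H⁺] + K1K2/[H⁺]²) = 1/(1 + 10^+1.79 + 10^-0.39) = 0.01586
DIC = [CO2*]/α₀ = 1.184×10^-4 / 0.01586 = 7.469 mmol/L
[CO3²⁻] = α₂·DIC; α₂ = 0.006459, so [CO3²⁻] = 0.006459 × 7.469 = 0.0482 mmol/L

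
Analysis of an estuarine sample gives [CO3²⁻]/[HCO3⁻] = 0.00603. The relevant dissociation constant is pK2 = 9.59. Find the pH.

pH = 7.37

From K2 = [H⁺][CO3²⁻]/[HCO3⁻]:  pH = pK2 + log₁₀([CO3²⁻]/[HCO3⁻])
log₁₀(0.00603) = -2.220
pH = 9.59 + (-2.220) = 7.37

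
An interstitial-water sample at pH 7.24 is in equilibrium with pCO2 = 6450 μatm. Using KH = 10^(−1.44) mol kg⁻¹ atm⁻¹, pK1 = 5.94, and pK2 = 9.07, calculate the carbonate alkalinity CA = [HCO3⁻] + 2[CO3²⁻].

CA = 4.81 mmol/kg

[CO2*] = KH · pCO2 = 10^(−1.44) × 6450×10^-6 = 2.342×10^-4 mol/kg
α₀ = 1/(1 + K1/[H⁺] + K1K2/[H⁺]²) = 1/(1 + 10^+1.30 + 10^-0.53) = 0.04706
DIC = [CO2*]/α₀ = 2.342×10^-4 / 0.04706 = 4.976 mmol/kg
CA = (α₁ + 2α₂)·DIC = (0.9390 + 2×0.01389) × 4.976 = 4.81 mmol/kg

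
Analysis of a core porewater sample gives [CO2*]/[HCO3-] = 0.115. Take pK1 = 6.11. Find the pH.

From K1 = [H⁺][HCO3-]/[CO2*]:  pH = pK1 − log₁₀([CO2*]/[HCO3-])
log₁₀(0.115) = -0.939
pH = 6.11 − (-0.939) = 7.05

pH = 7.05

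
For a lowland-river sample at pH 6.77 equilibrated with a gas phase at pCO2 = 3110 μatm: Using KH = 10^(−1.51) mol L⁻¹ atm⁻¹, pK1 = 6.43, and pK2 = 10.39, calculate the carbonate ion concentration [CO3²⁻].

[CO2*] = KH · pCO2 = 10^(−1.51) × 3110×10^-6 = 9.611×10^-5 mol/L
α₀ = 1/(1 + K1/[H⁺] + K1K2/[H⁺]²) = 1/(1 + 10^+0.34 + 10^-3.28) = 0.3136
DIC = [CO2*]/α₀ = 9.611×10^-5 / 0.3136 = 0.3064 mmol/L
[CO3²⁻] = α₂·DIC; α₂ = 0.0001646, so [CO3²⁻] = 0.0001646 × 0.3064 = 5.04×10^-5 mmol/L = 0.0504 μmol/L

[CO3²⁻] = 0.0504 μmol/L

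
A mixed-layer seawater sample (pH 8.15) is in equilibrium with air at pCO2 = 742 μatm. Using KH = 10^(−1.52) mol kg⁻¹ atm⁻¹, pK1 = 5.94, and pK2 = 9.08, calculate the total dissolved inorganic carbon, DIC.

[CO2*] = KH · pCO2 = 10^(−1.52) × 742×10^-6 = 2.241×10^-5 mol/kg
α₀ = 1/(1 + K1/[H⁺] + K1K2/[H⁺]²) = 1/(1 + 10^+2.21 + 10^+1.28) = 0.005487
DIC = [CO2*]/α₀ = 2.241×10^-5 / 0.005487 = 4.08 mmol/kg

DIC = 4.08 mmol/kg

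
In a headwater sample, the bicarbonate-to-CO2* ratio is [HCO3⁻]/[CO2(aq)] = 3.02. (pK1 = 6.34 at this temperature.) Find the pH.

From K1 = [H⁺][HCO3⁻]/[CO2(aq)]:  pH = pK1 + log₁₀([HCO3⁻]/[CO2(aq)])
log₁₀(3.02) = +0.480
pH = 6.34 + (+0.480) = 6.82

pH = 6.82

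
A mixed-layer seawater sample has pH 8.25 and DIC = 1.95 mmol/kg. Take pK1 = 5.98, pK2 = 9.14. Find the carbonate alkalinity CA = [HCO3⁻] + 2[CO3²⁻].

CA = 2.16 mmol/kg

CA = [HCO3⁻] + 2[CO3²⁻] = (α₁ + 2α₂)·DIC
At pH 8.25: [H⁺]/K1 = 10^-2.27 = 0.0053703, K2/[H⁺] = 10^-0.89 = 0.12882
α₁ = 1/(1 + 0.0053703 + 0.12882) = 1/1.1342 = 0.8817; α₂ = α₁·K2/[H⁺] = 0.1136
α₁ + 2α₂ = 1.1088
CA = 1.1088 × 1.95 = 2.16 mmol/kg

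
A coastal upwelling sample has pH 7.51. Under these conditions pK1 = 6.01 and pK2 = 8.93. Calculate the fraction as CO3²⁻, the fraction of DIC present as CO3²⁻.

α₂ = 1 / (1 + [H⁺]/K2 + [H⁺]²/(K1K2)) = 1 / (1 + 10^+1.42 + 10^-0.08)
   = 1 / (1 + 26.303 + 0.83176) = 1/28.134 = 0.03554

α₂ = 0.0355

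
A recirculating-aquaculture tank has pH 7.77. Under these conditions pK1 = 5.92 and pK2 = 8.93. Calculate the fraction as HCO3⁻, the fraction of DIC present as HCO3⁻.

α₁ = 0.923

α₁ = 1 / (1 + [H⁺]/K1 + K2/[H⁺]) = 1 / (1 + 10^-1.85 + 10^-1.16)
   = 1 / (1 + 0.014125 + 0.069183) = 1/1.0833 = 0.9231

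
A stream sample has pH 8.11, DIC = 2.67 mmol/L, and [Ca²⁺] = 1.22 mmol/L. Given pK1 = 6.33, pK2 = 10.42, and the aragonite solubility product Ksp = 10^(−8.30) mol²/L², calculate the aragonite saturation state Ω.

Ω = 3.12

α₂ = 1 / (1 + [H⁺]/K2 + [H⁺]²/(K1K2)) = 1 / (1 + 10^+2.31 + 10^+0.53)
   = 1 / (1 + 204.17 + 3.3884) = 1/208.56 = 0.004795
[CO3²⁻] = α₂ × DIC = 0.004795 × 2.67 = 0.01280 mmol/L = 12.80 μmol/L
Ksp = 10^(−8.30) = 5.012×10^-9
Ω = [Ca²⁺][CO3²⁻]/Ksp = (1.22×10^-3)(1.280×10^-5) / 5.012×10^-9 = 3.12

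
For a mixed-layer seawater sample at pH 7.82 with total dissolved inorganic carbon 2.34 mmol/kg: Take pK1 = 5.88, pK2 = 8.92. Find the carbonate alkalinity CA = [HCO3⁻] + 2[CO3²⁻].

CA = [HCO3⁻] + 2[CO3²⁻] = (α₁ + 2α₂)·DIC
At pH 7.82: [H⁺]/K1 = 10^-1.94 = 0.011482, K2/[H⁺] = 10^-1.10 = 0.079433
α₁ = 1/(1 + 0.011482 + 0.079433) = 1/1.0909 = 0.9167; α₂ = α₁·K2/[H⁺] = 0.07281
α₁ + 2α₂ = 1.0623
CA = 1.0623 × 2.34 = 2.49 mmol/kg

CA = 2.49 mmol/kg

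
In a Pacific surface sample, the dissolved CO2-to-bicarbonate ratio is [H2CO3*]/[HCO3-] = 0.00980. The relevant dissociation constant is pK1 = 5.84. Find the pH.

pH = 7.85

From K1 = [H⁺][HCO3-]/[H2CO3*]:  pH = pK1 − log₁₀([H2CO3*]/[HCO3-])
log₁₀(0.00980) = -2.009
pH = 5.84 − (-2.009) = 7.85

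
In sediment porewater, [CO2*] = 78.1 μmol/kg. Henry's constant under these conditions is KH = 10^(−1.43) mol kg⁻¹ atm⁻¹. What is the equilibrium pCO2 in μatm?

KH = 10^(−1.43) = 3.715×10^-2 mol kg⁻¹ atm⁻¹
pCO2 = [CO2*]/KH = 78.1×10^-6 / 3.715×10^-2 = 2.10×10^-3 atm = 2100 μatm

pCO2 = 2100 μatm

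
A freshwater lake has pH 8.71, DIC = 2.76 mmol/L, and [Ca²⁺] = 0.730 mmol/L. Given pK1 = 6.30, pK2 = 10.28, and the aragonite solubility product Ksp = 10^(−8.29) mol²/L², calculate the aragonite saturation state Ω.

Ω = 10.3

α₂ = 1 / (1 + [H⁺]/K2 + [H⁺]²/(K1K2)) = 1 / (1 + 10^+1.57 + 10^-0.84)
   = 1 / (1 + 37.154 + 0.14454) = 1/38.298 = 0.02611
[CO3²⁻] = α₂ × DIC = 0.02611 × 2.76 = 0.07207 mmol/L
Ksp = 10^(−8.29) = 5.129×10^-9
Ω = [Ca²⁺][CO3²⁻]/Ksp = (0.730×10^-3)(7.207×10^-5) / 5.129×10^-9 = 10.3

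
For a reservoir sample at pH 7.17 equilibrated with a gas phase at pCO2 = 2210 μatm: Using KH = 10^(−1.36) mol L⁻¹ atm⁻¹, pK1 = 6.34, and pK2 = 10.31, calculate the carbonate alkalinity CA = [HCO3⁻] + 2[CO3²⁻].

[CO2*] = KH · pCO2 = 10^(−1.36) × 2210×10^-6 = 9.647×10^-5 mol/L
α₀ = 1/(1 + K1/[H⁺] + K1K2/[H⁺]²) = 1/(1 + 10^+0.83 + 10^-2.31) = 0.1288
DIC = [CO2*]/α₀ = 9.647×10^-5 / 0.1288 = 0.7492 mmol/L
CA = (α₁ + 2α₂)·DIC = (0.8706 + 2×0.0006307) × 0.7492 = 0.653 mmol/L

CA = 0.653 mmol/L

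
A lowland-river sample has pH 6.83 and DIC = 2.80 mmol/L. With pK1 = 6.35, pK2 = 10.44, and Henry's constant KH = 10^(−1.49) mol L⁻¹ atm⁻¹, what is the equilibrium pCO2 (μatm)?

pCO2 = 2.15×10^4 μatm

α₀ = 1 / (1 + K1/[H⁺] + K1K2/[H⁺]²) = 1 / (1 + 10^+0.48 + 10^-3.13)
   = 1 / (1 + 3.0200 + 0.00074131) = 1/4.0207 = 0.2487
[CO2*] = α₀ × DIC = 0.2487 × 2.80 = 0.6964 mmol/L
pCO2 = [CO2*]/KH = 6.964×10^-4 / 3.236×10^-2 = 2.15×10^4 μatm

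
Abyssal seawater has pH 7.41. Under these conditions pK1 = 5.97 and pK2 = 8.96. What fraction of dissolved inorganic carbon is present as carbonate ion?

α₂ = 0.0265

α₂ = 1 / (1 + [H⁺]/K2 + [H⁺]²/(K1K2)) = 1 / (1 + 10^+1.55 + 10^+0.11)
   = 1 / (1 + 35.481 + 1.2882) = 1/37.770 = 0.02648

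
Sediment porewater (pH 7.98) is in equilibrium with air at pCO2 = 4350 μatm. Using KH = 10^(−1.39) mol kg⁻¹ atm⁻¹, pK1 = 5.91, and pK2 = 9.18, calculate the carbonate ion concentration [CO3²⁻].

[CO2*] = KH · pCO2 = 10^(−1.39) × 4350×10^-6 = 1.772×10^-4 mol/kg
α₀ = 1/(1 + K1/[H⁺] + K1K2/[H⁺]²) = 1/(1 + 10^+2.07 + 10^+0.87) = 0.007943
DIC = [CO2*]/α₀ = 1.772×10^-4 / 0.007943 = 22.31 mmol/kg
[CO3²⁻] = α₂·DIC; α₂ = 0.05888, so [CO3²⁻] = 0.05888 × 22.31 = 1.31 mmol/kg

[CO3²⁻] = 1.31 mmol/kg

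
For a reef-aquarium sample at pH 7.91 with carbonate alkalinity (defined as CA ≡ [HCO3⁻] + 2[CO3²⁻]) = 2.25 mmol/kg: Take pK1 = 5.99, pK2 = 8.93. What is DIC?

DIC = 2.09 mmol/kg

CA = [HCO3⁻] + 2[CO3²⁻] = (α₁ + 2α₂)·DIC
At pH 7.91: [H⁺]/K1 = 10^-1.92 = 0.012023, K2/[H⁺] = 10^-1.02 = 0.095499
α₁ = 1/(1 + 0.012023 + 0.095499) = 1/1.1075 = 0.9029; α₂ = α₁·K2/[H⁺] = 0.08623
α₁ + 2α₂ = 1.0754
DIC = CA / (α₁ + 2α₂) = 2.25 / 1.0754 = 2.09 mmol/kg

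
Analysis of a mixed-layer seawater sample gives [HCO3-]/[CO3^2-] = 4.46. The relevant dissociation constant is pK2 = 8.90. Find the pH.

From K2 = [H⁺][CO3^2-]/[HCO3-]:  pH = pK2 − log₁₀([HCO3-]/[CO3^2-])
log₁₀(4.46) = +0.649
pH = 8.90 − (+0.649) = 8.25

pH = 8.25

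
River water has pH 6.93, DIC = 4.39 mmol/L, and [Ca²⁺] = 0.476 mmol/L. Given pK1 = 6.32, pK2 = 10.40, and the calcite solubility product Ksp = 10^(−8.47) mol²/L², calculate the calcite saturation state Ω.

Ω = 0.168

α₂ = 1 / (1 + [H⁺]/K2 + [H⁺]²/(K1K2)) = 1 / (1 + 10^+3.47 + 10^+2.86)
   = 1 / (1 + 2951.2 + 724.44) = 1/3676.6 = 0.0002720
[CO3²⁻] = α₂ × DIC = 0.0002720 × 4.39 = 0.001194 mmol/L = 1.194 μmol/L
Ksp = 10^(−8.47) = 3.388×10^-9
Ω = [Ca²⁺][CO3²⁻]/Ksp = (0.476×10^-3)(1.194×10^-6) / 3.388×10^-9 = 0.168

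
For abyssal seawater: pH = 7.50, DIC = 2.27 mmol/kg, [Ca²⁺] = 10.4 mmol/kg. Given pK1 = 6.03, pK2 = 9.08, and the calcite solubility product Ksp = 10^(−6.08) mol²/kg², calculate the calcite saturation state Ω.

α₂ = 1 / (1 + [H⁺]/K2 + [H⁺]²/(K1K2)) = 1 / (1 + 10^+1.58 + 10^+0.11)
   = 1 / (1 + 38.019 + 1.2882) = 1/40.307 = 0.02481
[CO3²⁻] = α₂ × DIC = 0.02481 × 2.27 = 0.05632 mmol/kg
Ksp = 10^(−6.08) = 8.318×10^-7
Ω = [Ca²⁺][CO3²⁻]/Ksp = (10.4×10^-3)(5.632×10^-5) / 8.318×10^-7 = 0.704

Ω = 0.704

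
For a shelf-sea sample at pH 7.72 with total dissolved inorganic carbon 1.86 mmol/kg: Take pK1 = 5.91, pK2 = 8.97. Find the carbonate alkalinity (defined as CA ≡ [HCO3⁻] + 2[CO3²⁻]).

CA = 1.93 mmol/kg

CA = [HCO3⁻] + 2[CO3²⁻] = (α₁ + 2α₂)·DIC
At pH 7.72: [H⁺]/K1 = 10^-1.81 = 0.015488, K2/[H⁺] = 10^-1.25 = 0.056234
α₁ = 1/(1 + 0.015488 + 0.056234) = 1/1.0717 = 0.9331; α₂ = α₁·K2/[H⁺] = 0.05247
α₁ + 2α₂ = 1.0380
CA = 1.0380 × 1.86 = 1.93 mmol/kg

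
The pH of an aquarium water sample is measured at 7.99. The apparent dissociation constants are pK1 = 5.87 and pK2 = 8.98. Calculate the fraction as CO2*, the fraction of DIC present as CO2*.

α₀ = 0.00683

α₀ = 1 / (1 + K1/[H⁺] + K1K2/[H⁺]²) = 1 / (1 + 10^+2.12 + 10^+1.13)
   = 1 / (1 + 131.83 + 13.490) = 1/146.32 = 0.006835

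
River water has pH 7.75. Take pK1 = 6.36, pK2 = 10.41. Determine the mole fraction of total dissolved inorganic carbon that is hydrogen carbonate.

α₁ = 0.959

α₁ = 1 / (1 + [H⁺]/K1 + K2/[H⁺]) = 1 / (1 + 10^-1.39 + 10^-2.66)
   = 1 / (1 + 0.040738 + 0.0021878) = 1/1.0429 = 0.9588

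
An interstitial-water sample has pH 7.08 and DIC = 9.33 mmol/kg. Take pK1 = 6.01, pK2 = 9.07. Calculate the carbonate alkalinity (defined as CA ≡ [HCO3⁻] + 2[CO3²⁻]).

CA = [HCO3⁻] + 2[CO3²⁻] = (α₁ + 2α₂)·DIC
At pH 7.08: [H⁺]/K1 = 10^-1.07 = 0.085114, K2/[H⁺] = 10^-1.99 = 0.010233
α₁ = 1/(1 + 0.085114 + 0.010233) = 1/1.0953 = 0.9130; α₂ = α₁·K2/[H⁺] = 0.009342
α₁ + 2α₂ = 0.9316
CA = 0.9316 × 9.33 = 8.69 mmol/kg

CA = 8.69 mmol/kg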